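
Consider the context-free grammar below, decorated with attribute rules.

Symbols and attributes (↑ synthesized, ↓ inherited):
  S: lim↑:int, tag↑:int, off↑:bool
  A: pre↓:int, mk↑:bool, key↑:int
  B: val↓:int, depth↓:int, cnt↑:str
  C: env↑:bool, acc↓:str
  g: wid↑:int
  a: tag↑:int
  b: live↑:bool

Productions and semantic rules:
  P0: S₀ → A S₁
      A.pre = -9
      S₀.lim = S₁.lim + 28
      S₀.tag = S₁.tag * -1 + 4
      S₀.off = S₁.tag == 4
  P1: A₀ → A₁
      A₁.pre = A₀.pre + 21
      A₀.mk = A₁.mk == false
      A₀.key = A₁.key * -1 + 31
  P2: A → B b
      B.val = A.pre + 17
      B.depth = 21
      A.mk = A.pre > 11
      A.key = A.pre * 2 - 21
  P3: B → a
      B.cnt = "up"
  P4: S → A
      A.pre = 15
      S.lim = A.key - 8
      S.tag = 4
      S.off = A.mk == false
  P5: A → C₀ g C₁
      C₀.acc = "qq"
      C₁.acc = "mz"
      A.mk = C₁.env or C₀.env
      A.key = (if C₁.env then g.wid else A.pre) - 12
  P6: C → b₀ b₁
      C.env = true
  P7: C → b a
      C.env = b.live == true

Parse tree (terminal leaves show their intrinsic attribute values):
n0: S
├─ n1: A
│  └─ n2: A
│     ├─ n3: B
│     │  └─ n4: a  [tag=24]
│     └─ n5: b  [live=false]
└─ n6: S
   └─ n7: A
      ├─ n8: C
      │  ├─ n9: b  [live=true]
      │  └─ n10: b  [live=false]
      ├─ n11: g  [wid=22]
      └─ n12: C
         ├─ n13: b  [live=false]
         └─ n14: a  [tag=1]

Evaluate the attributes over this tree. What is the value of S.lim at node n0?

23

1. n1.pre = -9  [-9]
2. n2.pre = 12  [A₀.pre + 21]
3. n3.val = 29  [A.pre + 17]
4. n3.depth = 21  [21]
5. n4.tag = 24  [terminal]
6. n3.cnt = "up"  ["up"]
7. n5.live = false  [terminal]
8. n2.mk = true  [A.pre > 11]
9. n2.key = 3  [A.pre * 2 - 21]
10. n1.mk = false  [A₁.mk == false]
11. n1.key = 28  [A₁.key * -1 + 31]
12. n7.pre = 15  [15]
13. n8.acc = "qq"  ["qq"]
14. n9.live = true  [terminal]
15. n10.live = false  [terminal]
16. n8.env = true  [true]
17. n11.wid = 22  [terminal]
18. n12.acc = "mz"  ["mz"]
19. n13.live = false  [terminal]
20. n14.tag = 1  [terminal]
21. n12.env = false  [b.live == true]
22. n7.mk = true  [C₁.env or C₀.env]
23. n7.key = 3  [(if C₁.env then g.wid else A.pre) - 12]
24. n6.lim = -5  [A.key - 8]
25. n6.tag = 4  [4]
26. n6.off = false  [A.mk == false]
27. n0.lim = 23  [S₁.lim + 28]
28. n0.tag = 0  [S₁.tag * -1 + 4]
29. n0.off = true  [S₁.tag == 4]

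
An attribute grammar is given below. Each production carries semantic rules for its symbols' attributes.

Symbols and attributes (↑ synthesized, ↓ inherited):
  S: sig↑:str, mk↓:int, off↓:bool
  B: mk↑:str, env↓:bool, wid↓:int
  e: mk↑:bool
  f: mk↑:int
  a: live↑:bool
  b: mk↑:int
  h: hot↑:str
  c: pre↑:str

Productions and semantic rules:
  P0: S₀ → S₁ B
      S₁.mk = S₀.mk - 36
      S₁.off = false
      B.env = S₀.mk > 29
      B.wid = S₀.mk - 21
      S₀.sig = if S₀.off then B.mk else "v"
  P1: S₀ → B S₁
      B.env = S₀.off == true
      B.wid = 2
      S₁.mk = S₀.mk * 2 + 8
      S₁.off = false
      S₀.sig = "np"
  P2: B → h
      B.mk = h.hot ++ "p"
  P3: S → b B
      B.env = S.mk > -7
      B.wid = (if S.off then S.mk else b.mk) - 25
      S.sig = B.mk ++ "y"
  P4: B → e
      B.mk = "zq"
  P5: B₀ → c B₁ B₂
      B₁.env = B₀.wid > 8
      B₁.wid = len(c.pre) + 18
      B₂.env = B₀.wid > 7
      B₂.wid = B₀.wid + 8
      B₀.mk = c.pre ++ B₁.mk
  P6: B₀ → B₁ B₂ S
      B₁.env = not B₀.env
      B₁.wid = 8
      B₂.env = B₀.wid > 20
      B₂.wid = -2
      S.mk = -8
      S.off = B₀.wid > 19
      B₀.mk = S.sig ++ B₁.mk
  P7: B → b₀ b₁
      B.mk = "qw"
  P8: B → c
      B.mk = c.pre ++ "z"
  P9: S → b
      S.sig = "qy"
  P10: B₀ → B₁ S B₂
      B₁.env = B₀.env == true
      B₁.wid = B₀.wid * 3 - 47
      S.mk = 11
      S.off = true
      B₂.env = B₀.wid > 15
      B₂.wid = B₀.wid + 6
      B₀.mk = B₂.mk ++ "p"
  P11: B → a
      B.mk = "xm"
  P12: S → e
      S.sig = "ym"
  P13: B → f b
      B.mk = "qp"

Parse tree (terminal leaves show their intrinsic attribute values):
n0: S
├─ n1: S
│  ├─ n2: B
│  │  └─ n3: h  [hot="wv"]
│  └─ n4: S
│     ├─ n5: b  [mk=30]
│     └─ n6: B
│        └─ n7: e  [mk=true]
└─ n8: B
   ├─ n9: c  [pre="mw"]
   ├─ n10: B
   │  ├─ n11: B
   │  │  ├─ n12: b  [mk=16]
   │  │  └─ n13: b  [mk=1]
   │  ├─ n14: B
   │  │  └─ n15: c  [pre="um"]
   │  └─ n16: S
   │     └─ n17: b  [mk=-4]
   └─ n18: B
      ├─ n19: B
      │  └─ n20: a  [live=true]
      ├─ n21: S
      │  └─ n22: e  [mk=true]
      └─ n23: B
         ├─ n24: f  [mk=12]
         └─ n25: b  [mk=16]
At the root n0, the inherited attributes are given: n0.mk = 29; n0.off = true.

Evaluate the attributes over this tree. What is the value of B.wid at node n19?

1

1. n0.mk = 29  [given at root]
2. n0.off = true  [given at root]
3. n1.mk = -7  [S₀.mk - 36]
4. n1.off = false  [false]
5. n2.env = false  [S₀.off == true]
6. n2.wid = 2  [2]
7. n3.hot = "wv"  [terminal]
8. n2.mk = "wvp"  [h.hot ++ "p"]
9. n4.mk = -6  [S₀.mk * 2 + 8]
10. n4.off = false  [false]
11. n5.mk = 30  [terminal]
12. n6.env = true  [S.mk > -7]
13. n6.wid = 5  [(if S.off then S.mk else b.mk) - 25]
14. n7.mk = true  [terminal]
15. n6.mk = "zq"  ["zq"]
16. n4.sig = "zqy"  [B.mk ++ "y"]
17. n1.sig = "np"  ["np"]
18. n8.env = false  [S₀.mk > 29]
19. n8.wid = 8  [S₀.mk - 21]
20. n9.pre = "mw"  [terminal]
21. n10.env = false  [B₀.wid > 8]
22. n10.wid = 20  [len(c.pre) + 18]
23. n11.env = true  [not B₀.env]
24. n11.wid = 8  [8]
25. n12.mk = 16  [terminal]
26. n13.mk = 1  [terminal]
27. n11.mk = "qw"  ["qw"]
28. n14.env = false  [B₀.wid > 20]
29. n14.wid = -2  [-2]
30. n15.pre = "um"  [terminal]
31. n14.mk = "umz"  [c.pre ++ "z"]
32. n16.mk = -8  [-8]
33. n16.off = true  [B₀.wid > 19]
34. n17.mk = -4  [terminal]
35. n16.sig = "qy"  ["qy"]
36. n10.mk = "qyqw"  [S.sig ++ B₁.mk]
37. n18.env = true  [B₀.wid > 7]
38. n18.wid = 16  [B₀.wid + 8]
39. n19.env = true  [B₀.env == true]
40. n19.wid = 1  [B₀.wid * 3 - 47]
41. n20.live = true  [terminal]
42. n19.mk = "xm"  ["xm"]
43. n21.mk = 11  [11]
44. n21.off = true  [true]
45. n22.mk = true  [terminal]
46. n21.sig = "ym"  ["ym"]
47. n23.env = true  [B₀.wid > 15]
48. n23.wid = 22  [B₀.wid + 6]
49. n24.mk = 12  [terminal]
50. n25.mk = 16  [terminal]
51. n23.mk = "qp"  ["qp"]
52. n18.mk = "qpp"  [B₂.mk ++ "p"]
53. n8.mk = "mwqyqw"  [c.pre ++ B₁.mk]
54. n0.sig = "mwqyqw"  [if S₀.off then B.mk else "v"]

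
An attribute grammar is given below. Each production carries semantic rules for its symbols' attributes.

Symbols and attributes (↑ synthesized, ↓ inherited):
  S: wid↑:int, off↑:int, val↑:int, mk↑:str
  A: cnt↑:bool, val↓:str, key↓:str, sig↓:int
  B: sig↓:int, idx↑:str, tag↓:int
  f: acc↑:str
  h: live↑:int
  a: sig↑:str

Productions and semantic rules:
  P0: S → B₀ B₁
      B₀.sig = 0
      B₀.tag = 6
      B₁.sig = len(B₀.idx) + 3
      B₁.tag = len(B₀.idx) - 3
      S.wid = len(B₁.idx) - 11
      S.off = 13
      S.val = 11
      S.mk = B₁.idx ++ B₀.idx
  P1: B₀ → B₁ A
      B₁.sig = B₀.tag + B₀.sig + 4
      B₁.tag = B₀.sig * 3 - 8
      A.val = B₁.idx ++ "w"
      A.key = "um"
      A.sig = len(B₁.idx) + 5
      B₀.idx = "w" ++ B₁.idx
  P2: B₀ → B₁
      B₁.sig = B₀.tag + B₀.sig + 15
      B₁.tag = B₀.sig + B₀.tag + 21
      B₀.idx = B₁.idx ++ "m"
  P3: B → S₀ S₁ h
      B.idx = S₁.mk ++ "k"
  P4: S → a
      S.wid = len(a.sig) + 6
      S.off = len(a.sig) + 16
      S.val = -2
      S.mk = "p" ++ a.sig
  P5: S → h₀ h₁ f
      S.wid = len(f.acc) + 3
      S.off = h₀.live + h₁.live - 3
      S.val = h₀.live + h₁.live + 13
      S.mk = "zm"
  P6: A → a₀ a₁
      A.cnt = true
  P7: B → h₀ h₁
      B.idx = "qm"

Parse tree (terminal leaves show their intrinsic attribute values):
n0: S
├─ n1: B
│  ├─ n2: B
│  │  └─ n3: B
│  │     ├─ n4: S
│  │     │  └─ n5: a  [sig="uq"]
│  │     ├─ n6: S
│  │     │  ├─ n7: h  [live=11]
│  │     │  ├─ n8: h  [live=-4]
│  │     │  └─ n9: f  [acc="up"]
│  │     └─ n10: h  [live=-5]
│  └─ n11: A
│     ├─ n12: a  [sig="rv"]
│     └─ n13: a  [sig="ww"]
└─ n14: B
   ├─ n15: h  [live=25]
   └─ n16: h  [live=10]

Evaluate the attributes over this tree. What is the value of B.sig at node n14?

8

1. n1.sig = 0  [0]
2. n1.tag = 6  [6]
3. n2.sig = 10  [B₀.tag + B₀.sig + 4]
4. n2.tag = -8  [B₀.sig * 3 - 8]
5. n3.sig = 17  [B₀.tag + B₀.sig + 15]
6. n3.tag = 23  [B₀.sig + B₀.tag + 21]
7. n5.sig = "uq"  [terminal]
8. n4.wid = 8  [len(a.sig) + 6]
9. n4.off = 18  [len(a.sig) + 16]
10. n4.val = -2  [-2]
11. n4.mk = "puq"  ["p" ++ a.sig]
12. n7.live = 11  [terminal]
13. n8.live = -4  [terminal]
14. n9.acc = "up"  [terminal]
15. n6.wid = 5  [len(f.acc) + 3]
16. n6.off = 4  [h₀.live + h₁.live - 3]
17. n6.val = 20  [h₀.live + h₁.live + 13]
18. n6.mk = "zm"  ["zm"]
19. n10.live = -5  [terminal]
20. n3.idx = "zmk"  [S₁.mk ++ "k"]
21. n2.idx = "zmkm"  [B₁.idx ++ "m"]
22. n11.val = "zmkmw"  [B₁.idx ++ "w"]
23. n11.key = "um"  ["um"]
24. n11.sig = 9  [len(B₁.idx) + 5]
25. n12.sig = "rv"  [terminal]
26. n13.sig = "ww"  [terminal]
27. n11.cnt = true  [true]
28. n1.idx = "wzmkm"  ["w" ++ B₁.idx]
29. n14.sig = 8  [len(B₀.idx) + 3]
30. n14.tag = 2  [len(B₀.idx) - 3]
31. n15.live = 25  [terminal]
32. n16.live = 10  [terminal]
33. n14.idx = "qm"  ["qm"]
34. n0.wid = -9  [len(B₁.idx) - 11]
35. n0.off = 13  [13]
36. n0.val = 11  [11]
37. n0.mk = "qmwzmkm"  [B₁.idx ++ B₀.idx]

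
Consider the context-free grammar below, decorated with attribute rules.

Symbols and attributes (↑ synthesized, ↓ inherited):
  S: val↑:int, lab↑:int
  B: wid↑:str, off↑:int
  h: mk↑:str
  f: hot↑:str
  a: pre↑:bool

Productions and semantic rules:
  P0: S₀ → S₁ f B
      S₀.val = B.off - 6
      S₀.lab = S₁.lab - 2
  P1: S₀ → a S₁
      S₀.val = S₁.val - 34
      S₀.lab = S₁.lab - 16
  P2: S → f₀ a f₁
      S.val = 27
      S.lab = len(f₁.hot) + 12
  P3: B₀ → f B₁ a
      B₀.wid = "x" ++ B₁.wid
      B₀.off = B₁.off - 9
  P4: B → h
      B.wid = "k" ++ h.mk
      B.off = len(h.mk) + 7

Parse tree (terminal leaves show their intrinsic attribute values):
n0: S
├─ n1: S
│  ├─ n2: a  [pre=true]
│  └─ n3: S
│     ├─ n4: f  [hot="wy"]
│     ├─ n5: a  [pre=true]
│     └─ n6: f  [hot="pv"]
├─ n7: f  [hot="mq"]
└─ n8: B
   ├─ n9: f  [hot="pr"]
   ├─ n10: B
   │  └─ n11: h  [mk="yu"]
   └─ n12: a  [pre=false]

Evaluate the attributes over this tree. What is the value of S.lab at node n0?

-4

1. n2.pre = true  [terminal]
2. n4.hot = "wy"  [terminal]
3. n5.pre = true  [terminal]
4. n6.hot = "pv"  [terminal]
5. n3.val = 27  [27]
6. n3.lab = 14  [len(f₁.hot) + 12]
7. n1.val = -7  [S₁.val - 34]
8. n1.lab = -2  [S₁.lab - 16]
9. n7.hot = "mq"  [terminal]
10. n9.hot = "pr"  [terminal]
11. n11.mk = "yu"  [terminal]
12. n10.wid = "kyu"  ["k" ++ h.mk]
13. n10.off = 9  [len(h.mk) + 7]
14. n12.pre = false  [terminal]
15. n8.wid = "xkyu"  ["x" ++ B₁.wid]
16. n8.off = 0  [B₁.off - 9]
17. n0.val = -6  [B.off - 6]
18. n0.lab = -4  [S₁.lab - 2]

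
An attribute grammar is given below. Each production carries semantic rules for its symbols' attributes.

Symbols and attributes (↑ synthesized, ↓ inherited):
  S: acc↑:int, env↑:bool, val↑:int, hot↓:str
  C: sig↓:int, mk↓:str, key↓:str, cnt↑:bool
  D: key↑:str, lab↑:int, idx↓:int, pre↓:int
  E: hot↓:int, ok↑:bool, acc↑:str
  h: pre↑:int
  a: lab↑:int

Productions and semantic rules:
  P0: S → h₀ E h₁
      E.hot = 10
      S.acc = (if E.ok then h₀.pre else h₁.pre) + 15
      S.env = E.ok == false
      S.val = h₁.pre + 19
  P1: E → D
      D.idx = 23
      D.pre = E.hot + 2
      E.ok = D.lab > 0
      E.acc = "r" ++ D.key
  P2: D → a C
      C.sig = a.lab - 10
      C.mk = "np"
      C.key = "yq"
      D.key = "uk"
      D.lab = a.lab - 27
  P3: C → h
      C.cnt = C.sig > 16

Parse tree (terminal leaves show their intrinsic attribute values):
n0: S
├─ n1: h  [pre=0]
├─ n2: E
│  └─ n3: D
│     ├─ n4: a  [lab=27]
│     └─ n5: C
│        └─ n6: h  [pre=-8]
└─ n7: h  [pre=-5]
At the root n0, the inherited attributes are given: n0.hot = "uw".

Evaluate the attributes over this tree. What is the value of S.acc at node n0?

1. n0.hot = "uw"  [given at root]
2. n1.pre = 0  [terminal]
3. n2.hot = 10  [10]
4. n3.idx = 23  [23]
5. n3.pre = 12  [E.hot + 2]
6. n4.lab = 27  [terminal]
7. n5.sig = 17  [a.lab - 10]
8. n5.mk = "np"  ["np"]
9. n5.key = "yq"  ["yq"]
10. n6.pre = -8  [terminal]
11. n5.cnt = true  [C.sig > 16]
12. n3.key = "uk"  ["uk"]
13. n3.lab = 0  [a.lab - 27]
14. n2.ok = false  [D.lab > 0]
15. n2.acc = "ruk"  ["r" ++ D.key]
16. n7.pre = -5  [terminal]
17. n0.acc = 10  [(if E.ok then h₀.pre else h₁.pre) + 15]
18. n0.env = true  [E.ok == false]
19. n0.val = 14  [h₁.pre + 19]

10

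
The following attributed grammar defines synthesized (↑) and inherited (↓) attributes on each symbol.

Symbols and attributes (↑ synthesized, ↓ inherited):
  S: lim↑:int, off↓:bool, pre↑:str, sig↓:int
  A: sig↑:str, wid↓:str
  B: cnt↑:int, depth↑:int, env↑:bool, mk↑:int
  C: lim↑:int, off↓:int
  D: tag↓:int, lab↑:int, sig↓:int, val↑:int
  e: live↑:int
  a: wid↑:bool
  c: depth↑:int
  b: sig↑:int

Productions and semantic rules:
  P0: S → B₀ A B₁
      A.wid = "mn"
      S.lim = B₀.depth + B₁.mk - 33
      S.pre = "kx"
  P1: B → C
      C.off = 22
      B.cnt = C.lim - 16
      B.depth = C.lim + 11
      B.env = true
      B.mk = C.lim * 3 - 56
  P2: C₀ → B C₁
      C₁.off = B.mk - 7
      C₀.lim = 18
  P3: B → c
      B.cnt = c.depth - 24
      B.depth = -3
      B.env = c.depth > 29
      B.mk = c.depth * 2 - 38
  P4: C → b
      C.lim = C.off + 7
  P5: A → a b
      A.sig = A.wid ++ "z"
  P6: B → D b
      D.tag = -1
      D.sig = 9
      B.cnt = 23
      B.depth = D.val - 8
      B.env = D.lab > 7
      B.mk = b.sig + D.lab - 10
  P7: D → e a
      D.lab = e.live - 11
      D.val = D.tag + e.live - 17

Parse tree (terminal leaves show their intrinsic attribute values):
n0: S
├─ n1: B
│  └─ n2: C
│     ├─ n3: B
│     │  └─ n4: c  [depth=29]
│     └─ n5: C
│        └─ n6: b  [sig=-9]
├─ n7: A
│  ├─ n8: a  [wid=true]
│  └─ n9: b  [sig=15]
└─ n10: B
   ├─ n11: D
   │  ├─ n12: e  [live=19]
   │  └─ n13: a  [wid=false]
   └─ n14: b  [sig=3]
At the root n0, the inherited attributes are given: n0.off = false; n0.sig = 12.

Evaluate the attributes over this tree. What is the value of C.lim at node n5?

1. n0.off = false  [given at root]
2. n0.sig = 12  [given at root]
3. n2.off = 22  [22]
4. n4.depth = 29  [terminal]
5. n3.cnt = 5  [c.depth - 24]
6. n3.depth = -3  [-3]
7. n3.env = false  [c.depth > 29]
8. n3.mk = 20  [c.depth * 2 - 38]
9. n5.off = 13  [B.mk - 7]
10. n6.sig = -9  [terminal]
11. n5.lim = 20  [C.off + 7]
12. n2.lim = 18  [18]
13. n1.cnt = 2  [C.lim - 16]
14. n1.depth = 29  [C.lim + 11]
15. n1.env = true  [true]
16. n1.mk = -2  [C.lim * 3 - 56]
17. n7.wid = "mn"  ["mn"]
18. n8.wid = true  [terminal]
19. n9.sig = 15  [terminal]
20. n7.sig = "mnz"  [A.wid ++ "z"]
21. n11.tag = -1  [-1]
22. n11.sig = 9  [9]
23. n12.live = 19  [terminal]
24. n13.wid = false  [terminal]
25. n11.lab = 8  [e.live - 11]
26. n11.val = 1  [D.tag + e.live - 17]
27. n14.sig = 3  [terminal]
28. n10.cnt = 23  [23]
29. n10.depth = -7  [D.val - 8]
30. n10.env = true  [D.lab > 7]
31. n10.mk = 1  [b.sig + D.lab - 10]
32. n0.lim = -3  [B₀.depth + B₁.mk - 33]
33. n0.pre = "kx"  ["kx"]

20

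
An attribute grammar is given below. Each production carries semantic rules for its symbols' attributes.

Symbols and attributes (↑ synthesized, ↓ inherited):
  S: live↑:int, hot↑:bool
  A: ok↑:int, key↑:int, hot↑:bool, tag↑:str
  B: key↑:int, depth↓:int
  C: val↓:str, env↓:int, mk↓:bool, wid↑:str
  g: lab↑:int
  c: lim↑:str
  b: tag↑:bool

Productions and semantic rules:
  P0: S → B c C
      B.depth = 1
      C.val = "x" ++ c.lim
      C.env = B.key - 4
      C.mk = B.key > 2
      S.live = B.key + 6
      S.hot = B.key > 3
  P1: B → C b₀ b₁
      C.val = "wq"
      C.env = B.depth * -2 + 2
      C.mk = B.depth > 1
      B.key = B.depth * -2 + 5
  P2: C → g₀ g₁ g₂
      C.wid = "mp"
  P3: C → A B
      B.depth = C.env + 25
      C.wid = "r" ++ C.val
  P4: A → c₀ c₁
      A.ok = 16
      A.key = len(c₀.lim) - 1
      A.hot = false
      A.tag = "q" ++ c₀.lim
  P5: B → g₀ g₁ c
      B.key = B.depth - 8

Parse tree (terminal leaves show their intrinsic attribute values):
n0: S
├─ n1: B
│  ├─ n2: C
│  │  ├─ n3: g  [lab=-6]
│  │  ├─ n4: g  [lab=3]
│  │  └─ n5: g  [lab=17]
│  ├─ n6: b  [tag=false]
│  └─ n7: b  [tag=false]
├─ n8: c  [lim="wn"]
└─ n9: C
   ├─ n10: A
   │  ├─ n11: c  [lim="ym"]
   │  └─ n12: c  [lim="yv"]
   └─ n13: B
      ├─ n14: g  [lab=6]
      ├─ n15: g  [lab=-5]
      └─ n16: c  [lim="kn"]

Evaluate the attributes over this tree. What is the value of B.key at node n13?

16

1. n1.depth = 1  [1]
2. n2.val = "wq"  ["wq"]
3. n2.env = 0  [B.depth * -2 + 2]
4. n2.mk = false  [B.depth > 1]
5. n3.lab = -6  [terminal]
6. n4.lab = 3  [terminal]
7. n5.lab = 17  [terminal]
8. n2.wid = "mp"  ["mp"]
9. n6.tag = false  [terminal]
10. n7.tag = false  [terminal]
11. n1.key = 3  [B.depth * -2 + 5]
12. n8.lim = "wn"  [terminal]
13. n9.val = "xwn"  ["x" ++ c.lim]
14. n9.env = -1  [B.key - 4]
15. n9.mk = true  [B.key > 2]
16. n11.lim = "ym"  [terminal]
17. n12.lim = "yv"  [terminal]
18. n10.ok = 16  [16]
19. n10.key = 1  [len(c₀.lim) - 1]
20. n10.hot = false  [false]
21. n10.tag = "qym"  ["q" ++ c₀.lim]
22. n13.depth = 24  [C.env + 25]
23. n14.lab = 6  [terminal]
24. n15.lab = -5  [terminal]
25. n16.lim = "kn"  [terminal]
26. n13.key = 16  [B.depth - 8]
27. n9.wid = "rxwn"  ["r" ++ C.val]
28. n0.live = 9  [B.key + 6]
29. n0.hot = false  [B.key > 3]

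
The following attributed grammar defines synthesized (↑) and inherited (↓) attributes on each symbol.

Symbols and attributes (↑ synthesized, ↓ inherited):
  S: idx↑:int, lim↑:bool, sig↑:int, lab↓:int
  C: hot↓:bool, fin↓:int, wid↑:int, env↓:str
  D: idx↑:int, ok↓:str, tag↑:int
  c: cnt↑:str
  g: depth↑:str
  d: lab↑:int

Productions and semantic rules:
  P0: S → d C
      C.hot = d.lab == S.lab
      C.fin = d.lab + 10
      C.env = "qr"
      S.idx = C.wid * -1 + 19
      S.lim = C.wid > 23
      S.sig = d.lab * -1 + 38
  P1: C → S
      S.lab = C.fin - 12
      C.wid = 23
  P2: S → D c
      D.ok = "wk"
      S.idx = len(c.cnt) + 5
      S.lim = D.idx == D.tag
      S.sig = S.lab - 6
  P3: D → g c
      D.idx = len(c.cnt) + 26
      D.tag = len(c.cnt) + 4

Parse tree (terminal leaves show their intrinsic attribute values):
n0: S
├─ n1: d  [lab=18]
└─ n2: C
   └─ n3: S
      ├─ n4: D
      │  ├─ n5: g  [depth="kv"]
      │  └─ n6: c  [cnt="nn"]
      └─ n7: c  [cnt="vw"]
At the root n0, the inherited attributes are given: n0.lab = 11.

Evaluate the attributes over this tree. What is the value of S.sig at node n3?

1. n0.lab = 11  [given at root]
2. n1.lab = 18  [terminal]
3. n2.hot = false  [d.lab == S.lab]
4. n2.fin = 28  [d.lab + 10]
5. n2.env = "qr"  ["qr"]
6. n3.lab = 16  [C.fin - 12]
7. n4.ok = "wk"  ["wk"]
8. n5.depth = "kv"  [terminal]
9. n6.cnt = "nn"  [terminal]
10. n4.idx = 28  [len(c.cnt) + 26]
11. n4.tag = 6  [len(c.cnt) + 4]
12. n7.cnt = "vw"  [terminal]
13. n3.idx = 7  [len(c.cnt) + 5]
14. n3.lim = false  [D.idx == D.tag]
15. n3.sig = 10  [S.lab - 6]
16. n2.wid = 23  [23]
17. n0.idx = -4  [C.wid * -1 + 19]
18. n0.lim = false  [C.wid > 23]
19. n0.sig = 20  [d.lab * -1 + 38]

10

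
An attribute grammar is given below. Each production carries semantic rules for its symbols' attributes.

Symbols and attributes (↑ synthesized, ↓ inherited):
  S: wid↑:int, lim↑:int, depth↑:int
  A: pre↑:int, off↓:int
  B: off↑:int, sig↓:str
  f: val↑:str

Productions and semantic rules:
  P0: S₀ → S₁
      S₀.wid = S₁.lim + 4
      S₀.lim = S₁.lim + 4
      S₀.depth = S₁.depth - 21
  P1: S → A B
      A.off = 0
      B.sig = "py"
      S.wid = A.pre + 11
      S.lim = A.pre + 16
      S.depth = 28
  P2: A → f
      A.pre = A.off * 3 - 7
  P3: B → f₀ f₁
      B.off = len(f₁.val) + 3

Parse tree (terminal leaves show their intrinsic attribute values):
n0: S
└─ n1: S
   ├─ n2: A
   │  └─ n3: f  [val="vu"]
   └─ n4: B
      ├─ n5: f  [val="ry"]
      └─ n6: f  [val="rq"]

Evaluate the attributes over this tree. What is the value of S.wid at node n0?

1. n2.off = 0  [0]
2. n3.val = "vu"  [terminal]
3. n2.pre = -7  [A.off * 3 - 7]
4. n4.sig = "py"  ["py"]
5. n5.val = "ry"  [terminal]
6. n6.val = "rq"  [terminal]
7. n4.off = 5  [len(f₁.val) + 3]
8. n1.wid = 4  [A.pre + 11]
9. n1.lim = 9  [A.pre + 16]
10. n1.depth = 28  [28]
11. n0.wid = 13  [S₁.lim + 4]
12. n0.lim = 13  [S₁.lim + 4]
13. n0.depth = 7  [S₁.depth - 21]

13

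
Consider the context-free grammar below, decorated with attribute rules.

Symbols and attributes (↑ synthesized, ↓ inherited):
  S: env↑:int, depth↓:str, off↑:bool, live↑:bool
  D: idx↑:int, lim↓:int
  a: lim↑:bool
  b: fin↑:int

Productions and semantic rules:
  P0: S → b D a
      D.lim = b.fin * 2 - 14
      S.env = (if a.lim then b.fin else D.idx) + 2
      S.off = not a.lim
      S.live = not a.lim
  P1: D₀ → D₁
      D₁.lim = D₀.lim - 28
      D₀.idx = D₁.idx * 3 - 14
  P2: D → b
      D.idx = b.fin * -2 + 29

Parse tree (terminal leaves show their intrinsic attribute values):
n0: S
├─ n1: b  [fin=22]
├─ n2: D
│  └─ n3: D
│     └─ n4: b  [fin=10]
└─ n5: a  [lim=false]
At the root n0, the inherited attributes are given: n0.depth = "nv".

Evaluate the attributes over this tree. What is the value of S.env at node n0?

1. n0.depth = "nv"  [given at root]
2. n1.fin = 22  [terminal]
3. n2.lim = 30  [b.fin * 2 - 14]
4. n3.lim = 2  [D₀.lim - 28]
5. n4.fin = 10  [terminal]
6. n3.idx = 9  [b.fin * -2 + 29]
7. n2.idx = 13  [D₁.idx * 3 - 14]
8. n5.lim = false  [terminal]
9. n0.env = 15  [(if a.lim then b.fin else D.idx) + 2]
10. n0.off = true  [not a.lim]
11. n0.live = true  [not a.lim]

15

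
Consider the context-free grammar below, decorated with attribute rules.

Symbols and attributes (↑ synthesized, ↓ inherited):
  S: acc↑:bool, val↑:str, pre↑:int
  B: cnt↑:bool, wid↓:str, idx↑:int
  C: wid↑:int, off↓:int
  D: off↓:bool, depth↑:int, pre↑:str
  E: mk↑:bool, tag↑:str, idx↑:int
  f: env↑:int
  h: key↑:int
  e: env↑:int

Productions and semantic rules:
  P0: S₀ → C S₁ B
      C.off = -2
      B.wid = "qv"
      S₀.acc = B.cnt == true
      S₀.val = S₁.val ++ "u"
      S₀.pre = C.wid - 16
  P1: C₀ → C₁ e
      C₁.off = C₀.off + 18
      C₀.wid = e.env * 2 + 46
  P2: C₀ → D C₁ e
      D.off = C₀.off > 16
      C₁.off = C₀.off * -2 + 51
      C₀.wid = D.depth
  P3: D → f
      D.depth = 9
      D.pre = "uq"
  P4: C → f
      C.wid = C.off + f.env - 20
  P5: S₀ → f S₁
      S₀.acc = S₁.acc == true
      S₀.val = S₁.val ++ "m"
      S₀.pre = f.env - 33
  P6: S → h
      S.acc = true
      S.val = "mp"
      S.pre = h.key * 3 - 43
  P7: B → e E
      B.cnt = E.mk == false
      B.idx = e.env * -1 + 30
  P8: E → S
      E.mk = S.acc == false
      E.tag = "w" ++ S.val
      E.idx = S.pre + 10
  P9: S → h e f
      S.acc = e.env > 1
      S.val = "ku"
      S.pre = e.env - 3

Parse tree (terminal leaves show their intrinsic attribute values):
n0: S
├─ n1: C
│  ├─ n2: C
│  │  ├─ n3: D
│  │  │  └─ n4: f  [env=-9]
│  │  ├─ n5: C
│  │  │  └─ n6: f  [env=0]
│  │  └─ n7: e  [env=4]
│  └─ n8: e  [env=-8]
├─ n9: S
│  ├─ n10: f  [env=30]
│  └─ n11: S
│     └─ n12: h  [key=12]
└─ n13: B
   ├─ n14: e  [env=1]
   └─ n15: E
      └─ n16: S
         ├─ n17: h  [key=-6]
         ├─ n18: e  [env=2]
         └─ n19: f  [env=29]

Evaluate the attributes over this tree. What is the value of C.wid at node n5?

1. n1.off = -2  [-2]
2. n2.off = 16  [C₀.off + 18]
3. n3.off = false  [C₀.off > 16]
4. n4.env = -9  [terminal]
5. n3.depth = 9  [9]
6. n3.pre = "uq"  ["uq"]
7. n5.off = 19  [C₀.off * -2 + 51]
8. n6.env = 0  [terminal]
9. n5.wid = -1  [C.off + f.env - 20]
10. n7.env = 4  [terminal]
11. n2.wid = 9  [D.depth]
12. n8.env = -8  [terminal]
13. n1.wid = 30  [e.env * 2 + 46]
14. n10.env = 30  [terminal]
15. n12.key = 12  [terminal]
16. n11.acc = true  [true]
17. n11.val = "mp"  ["mp"]
18. n11.pre = -7  [h.key * 3 - 43]
19. n9.acc = true  [S₁.acc == true]
20. n9.val = "mpm"  [S₁.val ++ "m"]
21. n9.pre = -3  [f.env - 33]
22. n13.wid = "qv"  ["qv"]
23. n14.env = 1  [terminal]
24. n17.key = -6  [terminal]
25. n18.env = 2  [terminal]
26. n19.env = 29  [terminal]
27. n16.acc = true  [e.env > 1]
28. n16.val = "ku"  ["ku"]
29. n16.pre = -1  [e.env - 3]
30. n15.mk = false  [S.acc == false]
31. n15.tag = "wku"  ["w" ++ S.val]
32. n15.idx = 9  [S.pre + 10]
33. n13.cnt = true  [E.mk == false]
34. n13.idx = 29  [e.env * -1 + 30]
35. n0.acc = true  [B.cnt == true]
36. n0.val = "mpmu"  [S₁.val ++ "u"]
37. n0.pre = 14  [C.wid - 16]

-1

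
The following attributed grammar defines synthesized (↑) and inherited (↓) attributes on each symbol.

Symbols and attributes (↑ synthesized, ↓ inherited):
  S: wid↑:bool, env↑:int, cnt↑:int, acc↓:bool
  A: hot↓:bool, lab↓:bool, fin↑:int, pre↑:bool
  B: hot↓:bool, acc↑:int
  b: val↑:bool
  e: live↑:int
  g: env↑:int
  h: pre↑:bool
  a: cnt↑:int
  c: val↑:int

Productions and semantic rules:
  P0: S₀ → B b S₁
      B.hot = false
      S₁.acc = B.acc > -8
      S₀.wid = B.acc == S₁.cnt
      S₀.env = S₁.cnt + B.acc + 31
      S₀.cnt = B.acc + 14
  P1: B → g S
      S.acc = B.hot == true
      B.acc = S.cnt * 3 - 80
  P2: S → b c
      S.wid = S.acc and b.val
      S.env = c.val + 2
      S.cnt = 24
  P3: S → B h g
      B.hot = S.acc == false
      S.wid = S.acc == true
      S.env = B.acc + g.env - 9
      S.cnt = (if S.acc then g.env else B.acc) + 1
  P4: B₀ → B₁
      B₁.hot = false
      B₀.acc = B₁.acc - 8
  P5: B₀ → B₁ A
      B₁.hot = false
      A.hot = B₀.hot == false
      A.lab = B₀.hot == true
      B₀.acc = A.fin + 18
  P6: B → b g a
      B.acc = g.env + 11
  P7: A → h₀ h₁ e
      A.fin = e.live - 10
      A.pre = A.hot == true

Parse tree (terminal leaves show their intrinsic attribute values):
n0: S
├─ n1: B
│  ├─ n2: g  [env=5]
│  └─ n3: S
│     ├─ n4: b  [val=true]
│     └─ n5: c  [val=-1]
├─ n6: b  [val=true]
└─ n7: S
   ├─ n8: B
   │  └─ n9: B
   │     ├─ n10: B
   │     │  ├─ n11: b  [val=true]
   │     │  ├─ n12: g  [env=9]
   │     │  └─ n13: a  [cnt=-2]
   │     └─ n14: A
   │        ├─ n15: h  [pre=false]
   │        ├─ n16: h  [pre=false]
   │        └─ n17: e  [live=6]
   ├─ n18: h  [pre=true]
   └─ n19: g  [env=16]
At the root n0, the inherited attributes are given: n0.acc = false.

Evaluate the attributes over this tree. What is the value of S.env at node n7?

1. n0.acc = false  [given at root]
2. n1.hot = false  [false]
3. n2.env = 5  [terminal]
4. n3.acc = false  [B.hot == true]
5. n4.val = true  [terminal]
6. n5.val = -1  [terminal]
7. n3.wid = false  [S.acc and b.val]
8. n3.env = 1  [c.val + 2]
9. n3.cnt = 24  [24]
10. n1.acc = -8  [S.cnt * 3 - 80]
11. n6.val = true  [terminal]
12. n7.acc = false  [B.acc > -8]
13. n8.hot = true  [S.acc == false]
14. n9.hot = false  [false]
15. n10.hot = false  [false]
16. n11.val = true  [terminal]
17. n12.env = 9  [terminal]
18. n13.cnt = -2  [terminal]
19. n10.acc = 20  [g.env + 11]
20. n14.hot = true  [B₀.hot == false]
21. n14.lab = false  [B₀.hot == true]
22. n15.pre = false  [terminal]
23. n16.pre = false  [terminal]
24. n17.live = 6  [terminal]
25. n14.fin = -4  [e.live - 10]
26. n14.pre = true  [A.hot == true]
27. n9.acc = 14  [A.fin + 18]
28. n8.acc = 6  [B₁.acc - 8]
29. n18.pre = true  [terminal]
30. n19.env = 16  [terminal]
31. n7.wid = false  [S.acc == true]
32. n7.env = 13  [B.acc + g.env - 9]
33. n7.cnt = 7  [(if S.acc then g.env else B.acc) + 1]
34. n0.wid = false  [B.acc == S₁.cnt]
35. n0.env = 30  [S₁.cnt + B.acc + 31]
36. n0.cnt = 6  [B.acc + 14]

13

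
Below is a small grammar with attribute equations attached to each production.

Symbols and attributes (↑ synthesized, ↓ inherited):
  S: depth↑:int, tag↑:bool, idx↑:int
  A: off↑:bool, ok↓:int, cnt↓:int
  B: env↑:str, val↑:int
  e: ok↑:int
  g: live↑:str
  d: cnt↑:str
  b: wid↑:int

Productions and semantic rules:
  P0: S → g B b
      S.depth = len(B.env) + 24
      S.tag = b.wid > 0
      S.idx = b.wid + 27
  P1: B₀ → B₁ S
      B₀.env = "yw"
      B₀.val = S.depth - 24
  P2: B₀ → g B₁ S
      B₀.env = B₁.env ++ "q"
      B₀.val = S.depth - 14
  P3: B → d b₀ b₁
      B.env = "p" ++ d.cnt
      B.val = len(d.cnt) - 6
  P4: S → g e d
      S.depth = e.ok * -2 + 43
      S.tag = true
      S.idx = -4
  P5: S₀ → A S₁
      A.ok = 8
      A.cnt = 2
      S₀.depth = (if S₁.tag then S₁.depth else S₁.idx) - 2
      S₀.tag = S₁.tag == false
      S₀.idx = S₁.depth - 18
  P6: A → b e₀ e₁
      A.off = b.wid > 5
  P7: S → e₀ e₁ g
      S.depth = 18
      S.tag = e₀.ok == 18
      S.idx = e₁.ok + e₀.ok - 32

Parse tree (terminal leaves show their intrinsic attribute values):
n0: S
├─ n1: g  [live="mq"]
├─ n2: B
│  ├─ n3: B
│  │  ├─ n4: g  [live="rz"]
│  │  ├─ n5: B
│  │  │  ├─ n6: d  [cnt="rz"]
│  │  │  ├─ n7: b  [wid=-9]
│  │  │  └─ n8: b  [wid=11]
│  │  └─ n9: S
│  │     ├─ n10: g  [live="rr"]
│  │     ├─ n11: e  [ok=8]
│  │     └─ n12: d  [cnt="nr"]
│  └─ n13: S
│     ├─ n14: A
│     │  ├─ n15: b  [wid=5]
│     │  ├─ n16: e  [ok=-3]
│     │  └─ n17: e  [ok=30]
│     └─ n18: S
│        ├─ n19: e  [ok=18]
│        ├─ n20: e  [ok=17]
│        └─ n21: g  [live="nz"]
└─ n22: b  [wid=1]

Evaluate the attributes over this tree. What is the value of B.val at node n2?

1. n1.live = "mq"  [terminal]
2. n4.live = "rz"  [terminal]
3. n6.cnt = "rz"  [terminal]
4. n7.wid = -9  [terminal]
5. n8.wid = 11  [terminal]
6. n5.env = "prz"  ["p" ++ d.cnt]
7. n5.val = -4  [len(d.cnt) - 6]
8. n10.live = "rr"  [terminal]
9. n11.ok = 8  [terminal]
10. n12.cnt = "nr"  [terminal]
11. n9.depth = 27  [e.ok * -2 + 43]
12. n9.tag = true  [true]
13. n9.idx = -4  [-4]
14. n3.env = "przq"  [B₁.env ++ "q"]
15. n3.val = 13  [S.depth - 14]
16. n14.ok = 8  [8]
17. n14.cnt = 2  [2]
18. n15.wid = 5  [terminal]
19. n16.ok = -3  [terminal]
20. n17.ok = 30  [terminal]
21. n14.off = false  [b.wid > 5]
22. n19.ok = 18  [terminal]
23. n20.ok = 17  [terminal]
24. n21.live = "nz"  [terminal]
25. n18.depth = 18  [18]
26. n18.tag = true  [e₀.ok == 18]
27. n18.idx = 3  [e₁.ok + e₀.ok - 32]
28. n13.depth = 16  [(if S₁.tag then S₁.depth else S₁.idx) - 2]
29. n13.tag = false  [S₁.tag == false]
30. n13.idx = 0  [S₁.depth - 18]
31. n2.env = "yw"  ["yw"]
32. n2.val = -8  [S.depth - 24]
33. n22.wid = 1  [terminal]
34. n0.depth = 26  [len(B.env) + 24]
35. n0.tag = true  [b.wid > 0]
36. n0.idx = 28  [b.wid + 27]

-8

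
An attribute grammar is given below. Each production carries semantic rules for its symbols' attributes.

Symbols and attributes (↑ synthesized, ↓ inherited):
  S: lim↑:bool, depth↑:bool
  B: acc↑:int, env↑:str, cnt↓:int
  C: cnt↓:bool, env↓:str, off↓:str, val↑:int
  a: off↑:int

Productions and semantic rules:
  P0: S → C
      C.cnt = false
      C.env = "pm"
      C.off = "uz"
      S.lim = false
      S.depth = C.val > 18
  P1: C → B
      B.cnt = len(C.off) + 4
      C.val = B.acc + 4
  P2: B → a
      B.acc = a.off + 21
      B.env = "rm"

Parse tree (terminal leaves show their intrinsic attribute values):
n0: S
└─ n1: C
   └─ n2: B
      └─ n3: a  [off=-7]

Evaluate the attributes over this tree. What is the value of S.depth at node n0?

1. n1.cnt = false  [false]
2. n1.env = "pm"  ["pm"]
3. n1.off = "uz"  ["uz"]
4. n2.cnt = 6  [len(C.off) + 4]
5. n3.off = -7  [terminal]
6. n2.acc = 14  [a.off + 21]
7. n2.env = "rm"  ["rm"]
8. n1.val = 18  [B.acc + 4]
9. n0.lim = false  [false]
10. n0.depth = false  [C.val > 18]

false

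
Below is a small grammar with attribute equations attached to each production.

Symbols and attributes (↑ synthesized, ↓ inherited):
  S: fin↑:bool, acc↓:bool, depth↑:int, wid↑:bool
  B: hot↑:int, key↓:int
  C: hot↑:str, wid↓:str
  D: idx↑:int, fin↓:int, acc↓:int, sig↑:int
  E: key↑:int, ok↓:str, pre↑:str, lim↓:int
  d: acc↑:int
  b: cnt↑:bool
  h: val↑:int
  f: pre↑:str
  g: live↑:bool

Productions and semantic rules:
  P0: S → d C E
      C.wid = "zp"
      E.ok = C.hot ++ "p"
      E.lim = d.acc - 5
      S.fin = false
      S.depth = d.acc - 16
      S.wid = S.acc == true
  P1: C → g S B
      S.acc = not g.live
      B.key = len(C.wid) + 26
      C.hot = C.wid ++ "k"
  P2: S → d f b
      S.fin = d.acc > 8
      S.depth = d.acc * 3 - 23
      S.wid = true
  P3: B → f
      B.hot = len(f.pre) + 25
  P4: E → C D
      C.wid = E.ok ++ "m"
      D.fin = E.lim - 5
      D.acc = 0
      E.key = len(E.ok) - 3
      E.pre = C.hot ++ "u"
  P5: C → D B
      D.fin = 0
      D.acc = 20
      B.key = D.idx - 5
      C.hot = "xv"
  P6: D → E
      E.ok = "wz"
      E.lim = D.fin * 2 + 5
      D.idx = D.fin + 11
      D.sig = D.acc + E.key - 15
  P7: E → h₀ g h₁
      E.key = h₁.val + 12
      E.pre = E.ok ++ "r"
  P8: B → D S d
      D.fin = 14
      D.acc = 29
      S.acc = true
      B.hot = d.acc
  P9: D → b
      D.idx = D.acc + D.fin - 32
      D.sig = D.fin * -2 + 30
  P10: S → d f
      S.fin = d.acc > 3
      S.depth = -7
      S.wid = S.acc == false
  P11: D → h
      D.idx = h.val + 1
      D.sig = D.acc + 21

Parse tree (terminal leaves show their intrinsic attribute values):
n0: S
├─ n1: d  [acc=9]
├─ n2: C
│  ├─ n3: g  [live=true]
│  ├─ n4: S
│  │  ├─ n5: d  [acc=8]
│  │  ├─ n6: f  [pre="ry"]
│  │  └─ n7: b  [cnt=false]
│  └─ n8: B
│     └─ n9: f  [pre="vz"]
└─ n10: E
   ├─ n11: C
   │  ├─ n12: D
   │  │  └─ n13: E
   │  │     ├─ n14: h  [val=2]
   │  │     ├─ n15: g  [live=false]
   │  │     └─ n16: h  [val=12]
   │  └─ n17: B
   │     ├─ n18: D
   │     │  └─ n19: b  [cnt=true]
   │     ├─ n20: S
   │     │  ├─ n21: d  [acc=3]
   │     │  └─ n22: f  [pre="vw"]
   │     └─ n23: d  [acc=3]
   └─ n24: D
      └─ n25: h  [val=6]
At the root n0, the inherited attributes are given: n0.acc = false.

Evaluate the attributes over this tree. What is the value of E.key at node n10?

1. n0.acc = false  [given at root]
2. n1.acc = 9  [terminal]
3. n2.wid = "zp"  ["zp"]
4. n3.live = true  [terminal]
5. n4.acc = false  [not g.live]
6. n5.acc = 8  [terminal]
7. n6.pre = "ry"  [terminal]
8. n7.cnt = false  [terminal]
9. n4.fin = false  [d.acc > 8]
10. n4.depth = 1  [d.acc * 3 - 23]
11. n4.wid = true  [true]
12. n8.key = 28  [len(C.wid) + 26]
13. n9.pre = "vz"  [terminal]
14. n8.hot = 27  [len(f.pre) + 25]
15. n2.hot = "zpk"  [C.wid ++ "k"]
16. n10.ok = "zpkp"  [C.hot ++ "p"]
17. n10.lim = 4  [d.acc - 5]
18. n11.wid = "zpkpm"  [E.ok ++ "m"]
19. n12.fin = 0  [0]
20. n12.acc = 20  [20]
21. n13.ok = "wz"  ["wz"]
22. n13.lim = 5  [D.fin * 2 + 5]
23. n14.val = 2  [terminal]
24. n15.live = false  [terminal]
25. n16.val = 12  [terminal]
26. n13.key = 24  [h₁.val + 12]
27. n13.pre = "wzr"  [E.ok ++ "r"]
28. n12.idx = 11  [D.fin + 11]
29. n12.sig = 29  [D.acc + E.key - 15]
30. n17.key = 6  [D.idx - 5]
31. n18.fin = 14  [14]
32. n18.acc = 29  [29]
33. n19.cnt = true  [terminal]
34. n18.idx = 11  [D.acc + D.fin - 32]
35. n18.sig = 2  [D.fin * -2 + 30]
36. n20.acc = true  [true]
37. n21.acc = 3  [terminal]
38. n22.pre = "vw"  [terminal]
39. n20.fin = false  [d.acc > 3]
40. n20.depth = -7  [-7]
41. n20.wid = false  [S.acc == false]
42. n23.acc = 3  [terminal]
43. n17.hot = 3  [d.acc]
44. n11.hot = "xv"  ["xv"]
45. n24.fin = -1  [E.lim - 5]
46. n24.acc = 0  [0]
47. n25.val = 6  [terminal]
48. n24.idx = 7  [h.val + 1]
49. n24.sig = 21  [D.acc + 21]
50. n10.key = 1  [len(E.ok) - 3]
51. n10.pre = "xvu"  [C.hot ++ "u"]
52. n0.fin = false  [false]
53. n0.depth = -7  [d.acc - 16]
54. n0.wid = false  [S.acc == true]

1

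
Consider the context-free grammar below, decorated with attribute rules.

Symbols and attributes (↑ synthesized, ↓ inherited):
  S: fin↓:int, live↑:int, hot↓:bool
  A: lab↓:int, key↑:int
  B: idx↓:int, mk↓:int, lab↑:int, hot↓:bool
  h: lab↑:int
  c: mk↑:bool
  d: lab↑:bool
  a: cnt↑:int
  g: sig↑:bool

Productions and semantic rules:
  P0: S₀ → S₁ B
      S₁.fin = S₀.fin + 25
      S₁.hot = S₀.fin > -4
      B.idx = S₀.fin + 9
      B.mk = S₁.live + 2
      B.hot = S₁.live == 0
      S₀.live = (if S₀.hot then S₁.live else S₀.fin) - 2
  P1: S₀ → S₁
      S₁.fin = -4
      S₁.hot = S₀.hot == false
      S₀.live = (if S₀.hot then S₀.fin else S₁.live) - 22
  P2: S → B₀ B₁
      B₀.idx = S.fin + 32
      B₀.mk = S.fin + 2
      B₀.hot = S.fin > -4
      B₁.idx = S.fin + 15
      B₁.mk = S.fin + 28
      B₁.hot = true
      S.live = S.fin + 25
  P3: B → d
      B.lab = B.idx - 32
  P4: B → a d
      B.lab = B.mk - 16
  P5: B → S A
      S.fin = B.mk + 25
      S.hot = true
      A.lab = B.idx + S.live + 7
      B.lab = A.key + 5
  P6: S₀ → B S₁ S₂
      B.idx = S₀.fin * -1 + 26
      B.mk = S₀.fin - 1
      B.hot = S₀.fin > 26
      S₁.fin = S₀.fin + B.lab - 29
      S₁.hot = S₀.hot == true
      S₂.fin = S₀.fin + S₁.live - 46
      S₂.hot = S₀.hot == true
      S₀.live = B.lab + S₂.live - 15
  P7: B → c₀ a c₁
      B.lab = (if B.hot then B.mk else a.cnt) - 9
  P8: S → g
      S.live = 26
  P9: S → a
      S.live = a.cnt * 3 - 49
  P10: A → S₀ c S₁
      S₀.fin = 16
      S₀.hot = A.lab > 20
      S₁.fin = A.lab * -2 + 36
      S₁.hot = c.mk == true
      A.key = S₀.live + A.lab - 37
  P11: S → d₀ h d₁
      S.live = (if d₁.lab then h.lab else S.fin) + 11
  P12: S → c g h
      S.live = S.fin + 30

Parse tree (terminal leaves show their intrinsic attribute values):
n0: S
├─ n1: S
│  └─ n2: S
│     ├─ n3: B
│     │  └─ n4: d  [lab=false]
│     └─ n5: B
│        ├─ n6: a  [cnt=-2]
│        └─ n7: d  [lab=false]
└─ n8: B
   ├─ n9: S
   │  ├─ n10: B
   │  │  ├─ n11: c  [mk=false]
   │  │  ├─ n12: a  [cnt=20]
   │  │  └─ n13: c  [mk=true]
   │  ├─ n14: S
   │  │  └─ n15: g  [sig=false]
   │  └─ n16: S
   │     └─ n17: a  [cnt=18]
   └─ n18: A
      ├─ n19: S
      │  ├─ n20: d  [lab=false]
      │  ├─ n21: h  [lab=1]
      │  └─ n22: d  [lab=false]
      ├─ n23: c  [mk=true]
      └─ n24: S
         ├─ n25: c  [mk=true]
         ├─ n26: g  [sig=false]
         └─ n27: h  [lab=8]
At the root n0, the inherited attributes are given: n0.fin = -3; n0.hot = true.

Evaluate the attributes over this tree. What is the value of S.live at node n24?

26

1. n0.fin = -3  [given at root]
2. n0.hot = true  [given at root]
3. n1.fin = 22  [S₀.fin + 25]
4. n1.hot = true  [S₀.fin > -4]
5. n2.fin = -4  [-4]
6. n2.hot = false  [S₀.hot == false]
7. n3.idx = 28  [S.fin + 32]
8. n3.mk = -2  [S.fin + 2]
9. n3.hot = false  [S.fin > -4]
10. n4.lab = false  [terminal]
11. n3.lab = -4  [B.idx - 32]
12. n5.idx = 11  [S.fin + 15]
13. n5.mk = 24  [S.fin + 28]
14. n5.hot = true  [true]
15. n6.cnt = -2  [terminal]
16. n7.lab = false  [terminal]
17. n5.lab = 8  [B.mk - 16]
18. n2.live = 21  [S.fin + 25]
19. n1.live = 0  [(if S₀.hot then S₀.fin else S₁.live) - 22]
20. n8.idx = 6  [S₀.fin + 9]
21. n8.mk = 2  [S₁.live + 2]
22. n8.hot = true  [S₁.live == 0]
23. n9.fin = 27  [B.mk + 25]
24. n9.hot = true  [true]
25. n10.idx = -1  [S₀.fin * -1 + 26]
26. n10.mk = 26  [S₀.fin - 1]
27. n10.hot = true  [S₀.fin > 26]
28. n11.mk = false  [terminal]
29. n12.cnt = 20  [terminal]
30. n13.mk = true  [terminal]
31. n10.lab = 17  [(if B.hot then B.mk else a.cnt) - 9]
32. n14.fin = 15  [S₀.fin + B.lab - 29]
33. n14.hot = true  [S₀.hot == true]
34. n15.sig = false  [terminal]
35. n14.live = 26  [26]
36. n16.fin = 7  [S₀.fin + S₁.live - 46]
37. n16.hot = true  [S₀.hot == true]
38. n17.cnt = 18  [terminal]
39. n16.live = 5  [a.cnt * 3 - 49]
40. n9.live = 7  [B.lab + S₂.live - 15]
41. n18.lab = 20  [B.idx + S.live + 7]
42. n19.fin = 16  [16]
43. n19.hot = false  [A.lab > 20]
44. n20.lab = false  [terminal]
45. n21.lab = 1  [terminal]
46. n22.lab = false  [terminal]
47. n19.live = 27  [(if d₁.lab then h.lab else S.fin) + 11]
48. n23.mk = true  [terminal]
49. n24.fin = -4  [A.lab * -2 + 36]
50. n24.hot = true  [c.mk == true]
51. n25.mk = true  [terminal]
52. n26.sig = false  [terminal]
53. n27.lab = 8  [terminal]
54. n24.live = 26  [S.fin + 30]
55. n18.key = 10  [S₀.live + A.lab - 37]
56. n8.lab = 15  [A.key + 5]
57. n0.live = -2  [(if S₀.hot then S₁.live else S₀.fin) - 2]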